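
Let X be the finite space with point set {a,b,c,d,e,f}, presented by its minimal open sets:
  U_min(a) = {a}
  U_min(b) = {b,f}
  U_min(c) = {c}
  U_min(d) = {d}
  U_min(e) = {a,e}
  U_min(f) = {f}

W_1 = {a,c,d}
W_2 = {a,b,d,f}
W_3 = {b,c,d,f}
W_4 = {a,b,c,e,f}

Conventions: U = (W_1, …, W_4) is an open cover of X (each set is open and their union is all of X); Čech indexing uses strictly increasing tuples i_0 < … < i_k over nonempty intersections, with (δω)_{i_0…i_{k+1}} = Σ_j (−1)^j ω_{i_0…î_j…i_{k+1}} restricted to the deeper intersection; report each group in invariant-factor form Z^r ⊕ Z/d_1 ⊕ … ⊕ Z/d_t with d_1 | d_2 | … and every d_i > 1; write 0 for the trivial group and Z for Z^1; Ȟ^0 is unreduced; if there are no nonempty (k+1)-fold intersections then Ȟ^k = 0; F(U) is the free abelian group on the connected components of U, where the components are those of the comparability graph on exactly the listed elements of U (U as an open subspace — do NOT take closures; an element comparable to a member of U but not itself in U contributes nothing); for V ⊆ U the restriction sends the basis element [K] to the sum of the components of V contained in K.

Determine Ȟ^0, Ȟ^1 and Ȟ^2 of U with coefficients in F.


intersection data:
  W12={a,d} W13={c,d} W14={a,c} W23={b,d,f} W24={a,b,f} W34={b,c,f}
  W123={d} W124={a} W134={c} W234={b,f}
components per intersection:
  W1: {a} {c} {d}
  W2: {a} {b,f} {d}
  W3: {b,f} {c} {d}
  W4: {a,e} {b,f} {c}
  W12: {a} {d}
  W13: {c} {d}
  W14: {a} {c}
  W23: {b,f} {d}
  W24: {a} {b,f}
  W34: {b,f} {c}
  W123: {d}
  W124: {a}
  W134: {c}
  W234: {b,f}
C dims 12,12,4; δ0: rk 8, SNF 1^8; δ1: rk 4, SNF 1^4
Ȟ^0 = (12 − 8) − 0 = 4, so Ȟ^0 ≅ Z^4
Ȟ^1 = (12 − 4) − 8 = 0, so Ȟ^1 ≅ 0
Ȟ^2 = (4 − 0) − 4 = 0, so Ȟ^2 ≅ 0

Ȟ^0 ≅ Z^4, Ȟ^1 ≅ 0 and Ȟ^2 ≅ 0


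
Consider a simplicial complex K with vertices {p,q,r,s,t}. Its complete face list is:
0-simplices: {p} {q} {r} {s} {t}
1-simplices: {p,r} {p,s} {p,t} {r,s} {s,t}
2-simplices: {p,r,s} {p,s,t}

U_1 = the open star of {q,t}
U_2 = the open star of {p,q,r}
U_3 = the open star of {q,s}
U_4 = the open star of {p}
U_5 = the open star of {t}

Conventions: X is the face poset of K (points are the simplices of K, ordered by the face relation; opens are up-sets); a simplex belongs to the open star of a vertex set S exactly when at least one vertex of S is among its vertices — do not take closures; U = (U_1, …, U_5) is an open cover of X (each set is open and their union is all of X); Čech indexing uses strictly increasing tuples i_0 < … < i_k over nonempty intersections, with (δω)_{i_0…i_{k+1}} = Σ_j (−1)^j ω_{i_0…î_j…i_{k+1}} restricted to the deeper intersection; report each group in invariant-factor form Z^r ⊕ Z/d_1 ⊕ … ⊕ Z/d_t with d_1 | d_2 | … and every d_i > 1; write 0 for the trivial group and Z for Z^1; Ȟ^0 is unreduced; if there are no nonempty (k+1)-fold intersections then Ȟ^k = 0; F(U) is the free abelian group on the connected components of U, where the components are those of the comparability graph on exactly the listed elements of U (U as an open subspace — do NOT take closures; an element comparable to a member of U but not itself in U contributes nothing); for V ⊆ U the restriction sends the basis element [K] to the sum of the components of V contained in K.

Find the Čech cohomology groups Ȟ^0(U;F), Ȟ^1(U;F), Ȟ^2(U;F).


Ȟ^0 ≅ Z^2,  Ȟ^1 ≅ 0,  Ȟ^2 ≅ 0

nerve simplices:
  U1={{q},{t},{p,t},{s,t},{p,s,t}} U2={{p},{q},{r},{p,r},{p,s},{p,t},{r,s},{p,r,s},{p,s,t}} U3={{q},{s},{p,s},{r,s},{s,t},{p,r,s},{p,s,t}} U4={{p},{p,r},{p,s},{p,t},{p,r,s},{p,s,t}} U5={{t},{p,t},{s,t},{p,s,t}}
  U12={{q},{p,t},{p,s,t}} U13={{q},{s,t},{p,s,t}} U14={{p,t},{p,s,t}} U15={{t},{p,t},{s,t},{p,s,t}} U23={{q},{p,s},{r,s},{p,r,s},{p,s,t}} U24={{p},{p,r},{p,s},{p,t},{p,r,s},{p,s,t}} U25={{p,t},{p,s,t}} U34={{p,s},{p,r,s},{p,s,t}} U35={{s,t},{p,s,t}} U45={{p,t},{p,s,t}}
  U123={{q},{p,s,t}} U124={{p,t},{p,s,t}} U125={{p,t},{p,s,t}} U134={{p,s,t}} U135={{s,t},{p,s,t}} U145={{p,t},{p,s,t}} U234={{p,s},{p,r,s},{p,s,t}} U235={{p,s,t}} U245={{p,t},{p,s,t}} U345={{p,s,t}}
  U1234={{p,s,t}} U1235={{p,s,t}} U1245={{p,t},{p,s,t}} U1345={{p,s,t}} U2345={{p,s,t}}
  U12345={{p,s,t}}
components per intersection:
  U1: {{q}} {{t},{p,t},{s,t},{p,s,t}}
  U2: {{p},{r},{p,r},{p,s},{p,t},{r,s},{p,r,s},{p,s,t}} {{q}}
  U3: {{q}} {{s},{p,s},{r,s},{s,t},{p,r,s},{p,s,t}}
  U4: {{p},{p,r},{p,s},{p,t},{p,r,s},{p,s,t}}
  U5: {{t},{p,t},{s,t},{p,s,t}}
  U12: {{q}} {{p,t},{p,s,t}}
  U13: {{q}} {{s,t},{p,s,t}}
  U14: {{p,t},{p,s,t}}
  U15: {{t},{p,t},{s,t},{p,s,t}}
  U23: {{q}} {{p,s},{r,s},{p,r,s},{p,s,t}}
  U24: {{p},{p,r},{p,s},{p,t},{p,r,s},{p,s,t}}
  U25: {{p,t},{p,s,t}}
  U34: {{p,s},{p,r,s},{p,s,t}}
  U35: {{s,t},{p,s,t}}
  U45: {{p,t},{p,s,t}}
  U123: {{q}} {{p,s,t}}
  U124: {{p,t},{p,s,t}}
  U125: {{p,t},{p,s,t}}
  U134: {{p,s,t}}
  U135: {{s,t},{p,s,t}}
  U145: {{p,t},{p,s,t}}
  U234: {{p,s},{p,r,s},{p,s,t}}
  U235: {{p,s,t}}
  U245: {{p,t},{p,s,t}}
  U345: {{p,s,t}}
  U1234: {{p,s,t}}
  U1235: {{p,s,t}}
  U1245: {{p,t},{p,s,t}}
  U1345: {{p,s,t}}
  U2345: {{p,s,t}}
  U12345: {{p,s,t}}
C dims 8,13,11,5; δ0: rk 6, SNF 1^6; δ1: rk 7, SNF 1^7; δ2: rk 4, SNF 1^4
degree 0: 8−6−0 = 2 → Ȟ^0 ≅ Z^2
degree 1: 13−7−6 = 0 → Ȟ^1 ≅ 0
degree 2: 11−4−7 = 0 → Ȟ^2 ≅ 0


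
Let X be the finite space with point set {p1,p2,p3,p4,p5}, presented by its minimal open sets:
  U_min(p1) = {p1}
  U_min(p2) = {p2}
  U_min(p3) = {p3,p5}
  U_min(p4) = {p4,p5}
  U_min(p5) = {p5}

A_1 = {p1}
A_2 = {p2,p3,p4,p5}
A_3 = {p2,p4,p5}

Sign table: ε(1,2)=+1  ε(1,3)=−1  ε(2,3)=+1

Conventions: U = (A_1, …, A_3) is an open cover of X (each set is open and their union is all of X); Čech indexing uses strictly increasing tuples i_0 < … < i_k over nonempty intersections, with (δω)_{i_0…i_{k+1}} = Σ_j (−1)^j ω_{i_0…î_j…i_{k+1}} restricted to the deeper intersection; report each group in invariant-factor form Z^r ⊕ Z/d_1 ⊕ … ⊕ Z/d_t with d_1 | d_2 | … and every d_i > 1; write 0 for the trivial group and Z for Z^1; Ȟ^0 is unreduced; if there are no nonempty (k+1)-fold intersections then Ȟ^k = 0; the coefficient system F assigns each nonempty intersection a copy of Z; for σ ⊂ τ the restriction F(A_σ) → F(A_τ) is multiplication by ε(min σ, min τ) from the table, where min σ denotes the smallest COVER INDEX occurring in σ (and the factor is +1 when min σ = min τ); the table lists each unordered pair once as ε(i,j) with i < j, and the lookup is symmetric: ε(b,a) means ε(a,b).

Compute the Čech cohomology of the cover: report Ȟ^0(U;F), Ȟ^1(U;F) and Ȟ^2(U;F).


Ȟ^0(U;F) ≅ Z^2, Ȟ^1(U;F) ≅ 0, Ȟ^2(U;F) ≅ 0

intersection data:
  A23={p2,p4,p5}
C dims 3,1; δ0: rk 1, SNF 1^1
Ȟ^0 = (3 − 1) − 0 = 2, so Ȟ^0 ≅ Z^2
Ȟ^1 = (1 − 0) − 1 = 0, so Ȟ^1 ≅ 0
Ȟ^2 = (0 − 0) − 0 = 0, so Ȟ^2 ≅ 0


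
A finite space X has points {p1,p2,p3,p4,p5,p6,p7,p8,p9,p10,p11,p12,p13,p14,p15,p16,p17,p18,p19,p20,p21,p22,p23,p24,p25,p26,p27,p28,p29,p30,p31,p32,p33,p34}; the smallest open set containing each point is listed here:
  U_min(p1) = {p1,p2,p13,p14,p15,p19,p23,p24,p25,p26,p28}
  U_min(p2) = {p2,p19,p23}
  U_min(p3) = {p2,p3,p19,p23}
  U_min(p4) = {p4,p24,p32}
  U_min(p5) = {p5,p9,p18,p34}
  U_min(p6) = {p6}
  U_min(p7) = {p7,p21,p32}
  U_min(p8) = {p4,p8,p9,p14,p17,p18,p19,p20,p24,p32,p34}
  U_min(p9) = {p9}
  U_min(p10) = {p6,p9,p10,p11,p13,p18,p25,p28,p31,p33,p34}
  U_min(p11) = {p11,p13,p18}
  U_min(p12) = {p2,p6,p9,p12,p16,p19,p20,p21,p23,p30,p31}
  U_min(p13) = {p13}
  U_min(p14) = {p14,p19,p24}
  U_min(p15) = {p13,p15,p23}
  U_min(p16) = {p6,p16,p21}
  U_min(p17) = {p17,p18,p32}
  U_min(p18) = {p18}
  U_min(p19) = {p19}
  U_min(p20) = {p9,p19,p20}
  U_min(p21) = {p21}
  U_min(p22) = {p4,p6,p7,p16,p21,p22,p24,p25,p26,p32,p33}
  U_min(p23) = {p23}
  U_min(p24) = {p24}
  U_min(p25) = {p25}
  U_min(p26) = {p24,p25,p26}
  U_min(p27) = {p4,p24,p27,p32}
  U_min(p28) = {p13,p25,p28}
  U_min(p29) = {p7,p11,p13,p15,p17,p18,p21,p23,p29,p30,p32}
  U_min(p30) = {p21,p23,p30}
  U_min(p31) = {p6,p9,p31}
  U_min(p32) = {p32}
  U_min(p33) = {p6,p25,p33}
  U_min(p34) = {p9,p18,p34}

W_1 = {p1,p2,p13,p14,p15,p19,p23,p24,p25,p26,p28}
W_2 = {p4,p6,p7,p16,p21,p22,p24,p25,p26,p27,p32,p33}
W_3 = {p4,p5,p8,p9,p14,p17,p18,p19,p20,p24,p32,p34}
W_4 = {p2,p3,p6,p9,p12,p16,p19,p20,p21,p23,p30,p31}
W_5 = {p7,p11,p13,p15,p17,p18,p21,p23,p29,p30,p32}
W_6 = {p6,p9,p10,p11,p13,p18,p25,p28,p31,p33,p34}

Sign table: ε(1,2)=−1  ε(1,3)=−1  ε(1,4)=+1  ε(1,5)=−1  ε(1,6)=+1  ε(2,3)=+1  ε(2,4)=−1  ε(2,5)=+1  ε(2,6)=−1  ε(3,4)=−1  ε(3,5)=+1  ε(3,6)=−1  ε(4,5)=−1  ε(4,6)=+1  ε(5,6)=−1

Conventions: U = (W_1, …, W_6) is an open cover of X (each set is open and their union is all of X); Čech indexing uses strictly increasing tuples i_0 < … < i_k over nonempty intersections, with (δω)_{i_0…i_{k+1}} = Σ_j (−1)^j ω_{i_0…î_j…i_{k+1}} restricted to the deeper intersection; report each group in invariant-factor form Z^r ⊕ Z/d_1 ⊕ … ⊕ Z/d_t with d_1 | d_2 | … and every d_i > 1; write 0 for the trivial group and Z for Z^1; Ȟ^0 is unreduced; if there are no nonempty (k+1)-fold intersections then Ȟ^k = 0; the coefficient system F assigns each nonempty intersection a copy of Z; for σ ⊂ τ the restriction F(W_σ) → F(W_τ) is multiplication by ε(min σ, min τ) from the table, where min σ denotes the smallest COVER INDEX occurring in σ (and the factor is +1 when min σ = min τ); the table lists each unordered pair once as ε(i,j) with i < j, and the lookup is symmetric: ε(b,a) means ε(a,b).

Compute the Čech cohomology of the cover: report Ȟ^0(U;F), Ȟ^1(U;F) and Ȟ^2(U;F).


intersection data:
  W12={p24,p25,p26} W13={p14,p19,p24} W14={p2,p19,p23} W15={p13,p15,p23} W16={p13,p25,p28} W23={p4,p24,p32} W24={p6,p16,p21} W25={p7,p21,p32} W26={p6,p25,p33} W34={p9,p19,p20} W35={p17,p18,p32} W36={p9,p18,p34} W45={p21,p23,p30} W46={p6,p9,p31} W56={p11,p13,p18}
  W123={p24} W126={p25} W134={p19} W145={p23} W156={p13} W235={p32} W245={p21} W246={p6} W346={p9} W356={p18}
C dims 6,15,10; δ0: rk 5, SNF 1^5; δ1: rk 10, SNF 1^9·2
Ȟ^0 = (6 − 5) − 0 = 1, so Ȟ^0 ≅ Z
Ȟ^1 = (15 − 10) − 5 = 0, so Ȟ^1 ≅ 0
Ȟ^2 = (10 − 0) − 10 = 0 plus torsion [2], so Ȟ^2 ≅ Z/2

Ȟ^0 ≅ Z, Ȟ^1 ≅ 0, Ȟ^2 ≅ Z/2


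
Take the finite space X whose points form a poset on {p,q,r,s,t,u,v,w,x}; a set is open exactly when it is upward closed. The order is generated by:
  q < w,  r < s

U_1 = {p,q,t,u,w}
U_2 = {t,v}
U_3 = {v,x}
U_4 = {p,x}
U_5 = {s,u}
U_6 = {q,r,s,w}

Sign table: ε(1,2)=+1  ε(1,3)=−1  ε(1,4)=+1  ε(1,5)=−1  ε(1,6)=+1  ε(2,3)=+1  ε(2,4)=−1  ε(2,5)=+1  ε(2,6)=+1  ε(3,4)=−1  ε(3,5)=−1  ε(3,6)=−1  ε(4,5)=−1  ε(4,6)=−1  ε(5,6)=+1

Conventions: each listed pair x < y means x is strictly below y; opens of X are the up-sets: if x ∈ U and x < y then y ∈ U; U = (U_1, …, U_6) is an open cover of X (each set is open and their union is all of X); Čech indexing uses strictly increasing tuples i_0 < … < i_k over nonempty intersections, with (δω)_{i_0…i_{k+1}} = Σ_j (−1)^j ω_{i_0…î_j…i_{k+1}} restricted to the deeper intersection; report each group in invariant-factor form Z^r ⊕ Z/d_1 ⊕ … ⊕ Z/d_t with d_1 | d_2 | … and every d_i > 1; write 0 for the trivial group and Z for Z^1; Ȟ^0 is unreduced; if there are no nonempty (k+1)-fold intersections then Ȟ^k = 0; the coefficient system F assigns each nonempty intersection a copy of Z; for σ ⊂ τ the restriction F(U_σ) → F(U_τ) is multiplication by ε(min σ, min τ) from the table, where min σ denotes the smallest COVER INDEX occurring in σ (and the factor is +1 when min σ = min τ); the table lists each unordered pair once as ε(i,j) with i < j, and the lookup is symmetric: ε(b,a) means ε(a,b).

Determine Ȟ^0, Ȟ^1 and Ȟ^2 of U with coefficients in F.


nerve simplices:
  U12={t} U14={p} U15={u} U16={q,w} U23={v} U34={x} U56={s}
C dims 6,7; δ0: rk 6, SNF 1^5·2
degree 0: 6−6−0 = 0 → Ȟ^0 ≅ 0
degree 1: 7−0−6 = 1 plus torsion [2] → Ȟ^1 ≅ Z ⊕ Z/2
degree 2: 0−0−0 = 0 → Ȟ^2 ≅ 0

Ȟ^0 ≅ 0; Ȟ^1 ≅ Z ⊕ Z/2; Ȟ^2 ≅ 0


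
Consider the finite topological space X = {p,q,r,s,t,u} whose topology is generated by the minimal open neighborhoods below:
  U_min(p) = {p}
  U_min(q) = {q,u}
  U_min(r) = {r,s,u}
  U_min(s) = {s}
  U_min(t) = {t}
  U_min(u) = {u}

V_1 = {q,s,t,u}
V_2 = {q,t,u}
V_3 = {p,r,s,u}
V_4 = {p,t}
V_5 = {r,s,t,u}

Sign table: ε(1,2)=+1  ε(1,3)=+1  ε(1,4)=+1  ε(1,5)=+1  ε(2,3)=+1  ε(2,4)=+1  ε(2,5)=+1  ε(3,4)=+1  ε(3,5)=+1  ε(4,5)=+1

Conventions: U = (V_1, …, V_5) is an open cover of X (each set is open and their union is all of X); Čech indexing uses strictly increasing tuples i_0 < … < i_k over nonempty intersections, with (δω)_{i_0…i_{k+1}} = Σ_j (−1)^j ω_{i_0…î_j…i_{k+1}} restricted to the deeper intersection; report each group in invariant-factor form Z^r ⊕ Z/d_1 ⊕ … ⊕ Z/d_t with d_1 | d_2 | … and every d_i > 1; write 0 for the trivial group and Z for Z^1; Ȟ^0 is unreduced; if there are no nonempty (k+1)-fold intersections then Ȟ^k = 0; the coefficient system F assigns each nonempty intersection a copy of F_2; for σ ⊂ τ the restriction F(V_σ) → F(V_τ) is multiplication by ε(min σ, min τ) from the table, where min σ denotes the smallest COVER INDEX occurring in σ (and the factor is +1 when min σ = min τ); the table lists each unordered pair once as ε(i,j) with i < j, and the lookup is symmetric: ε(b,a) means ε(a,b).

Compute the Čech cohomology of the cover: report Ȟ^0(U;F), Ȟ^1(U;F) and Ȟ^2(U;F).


cover nerve:
  V12={q,t,u} V13={s,u} V14={t} V15={s,t,u} V23={u} V24={t} V25={t,u} V34={p} V35={r,s,u} V45={t}
  V123={u} V124={t} V125={t,u} V135={s,u} V145={t} V235={u} V245={t}
  V1235={u} V1245={t}
C dims 5,10,7,2; δ0: rk_F2 4; δ1: rk_F2 5; δ2: rk_F2 2
Ȟ^0: (5−4)−0=1 ⇒ Z/2
Ȟ^1: (10−5)−4=1 ⇒ Z/2
Ȟ^2: (7−2)−5=0 ⇒ 0

Ȟ^0 ≅ Z/2, Ȟ^1 ≅ Z/2 and Ȟ^2 ≅ 0


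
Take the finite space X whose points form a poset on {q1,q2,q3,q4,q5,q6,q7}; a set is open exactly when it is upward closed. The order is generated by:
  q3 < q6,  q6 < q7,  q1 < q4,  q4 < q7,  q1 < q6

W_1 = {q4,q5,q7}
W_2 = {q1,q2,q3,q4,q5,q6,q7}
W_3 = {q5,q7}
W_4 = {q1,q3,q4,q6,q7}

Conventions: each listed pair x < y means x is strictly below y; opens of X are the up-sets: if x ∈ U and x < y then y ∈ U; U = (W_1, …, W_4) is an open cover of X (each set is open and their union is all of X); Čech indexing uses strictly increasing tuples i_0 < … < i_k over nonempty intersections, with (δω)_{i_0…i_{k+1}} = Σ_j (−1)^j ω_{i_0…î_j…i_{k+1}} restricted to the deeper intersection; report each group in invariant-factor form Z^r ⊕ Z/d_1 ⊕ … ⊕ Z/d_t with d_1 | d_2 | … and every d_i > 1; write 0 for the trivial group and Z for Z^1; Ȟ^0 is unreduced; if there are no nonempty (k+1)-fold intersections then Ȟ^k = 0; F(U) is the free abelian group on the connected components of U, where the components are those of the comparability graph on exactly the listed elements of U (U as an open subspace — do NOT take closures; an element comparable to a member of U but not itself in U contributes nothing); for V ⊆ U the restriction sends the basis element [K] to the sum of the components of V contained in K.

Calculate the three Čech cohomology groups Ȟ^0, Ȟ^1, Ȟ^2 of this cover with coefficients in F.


Ȟ^0 ≅ Z^3,  Ȟ^1 ≅ 0,  Ȟ^2 ≅ 0

cover nerve:
  W12={q4,q5,q7} W13={q5,q7} W14={q4,q7} W23={q5,q7} W24={q1,q3,q4,q6,q7} W34={q7}
  W123={q5,q7} W124={q4,q7} W134={q7} W234={q7}
  W1234={q7}
components per intersection:
  W1: {q4,q7} {q5}
  W2: {q1,q3,q4,q6,q7} {q2} {q5}
  W3: {q5} {q7}
  W4: {q1,q3,q4,q6,q7}
  W12: {q4,q7} {q5}
  W13: {q5} {q7}
  W14: {q4,q7}
  W23: {q5} {q7}
  W24: {q1,q3,q4,q6,q7}
  W34: {q7}
  W123: {q5} {q7}
  W124: {q4,q7}
  W134: {q7}
  W234: {q7}
  W1234: {q7}
C dims 8,9,5,1; δ0: rk 5, SNF 1^5; δ1: rk 4, SNF 1^4; δ2: rk 1, SNF 1^1
Ȟ^0: (8−5)−0=3 ⇒ Z^3
Ȟ^1: (9−4)−5=0 ⇒ 0
Ȟ^2: (5−1)−4=0 ⇒ 0


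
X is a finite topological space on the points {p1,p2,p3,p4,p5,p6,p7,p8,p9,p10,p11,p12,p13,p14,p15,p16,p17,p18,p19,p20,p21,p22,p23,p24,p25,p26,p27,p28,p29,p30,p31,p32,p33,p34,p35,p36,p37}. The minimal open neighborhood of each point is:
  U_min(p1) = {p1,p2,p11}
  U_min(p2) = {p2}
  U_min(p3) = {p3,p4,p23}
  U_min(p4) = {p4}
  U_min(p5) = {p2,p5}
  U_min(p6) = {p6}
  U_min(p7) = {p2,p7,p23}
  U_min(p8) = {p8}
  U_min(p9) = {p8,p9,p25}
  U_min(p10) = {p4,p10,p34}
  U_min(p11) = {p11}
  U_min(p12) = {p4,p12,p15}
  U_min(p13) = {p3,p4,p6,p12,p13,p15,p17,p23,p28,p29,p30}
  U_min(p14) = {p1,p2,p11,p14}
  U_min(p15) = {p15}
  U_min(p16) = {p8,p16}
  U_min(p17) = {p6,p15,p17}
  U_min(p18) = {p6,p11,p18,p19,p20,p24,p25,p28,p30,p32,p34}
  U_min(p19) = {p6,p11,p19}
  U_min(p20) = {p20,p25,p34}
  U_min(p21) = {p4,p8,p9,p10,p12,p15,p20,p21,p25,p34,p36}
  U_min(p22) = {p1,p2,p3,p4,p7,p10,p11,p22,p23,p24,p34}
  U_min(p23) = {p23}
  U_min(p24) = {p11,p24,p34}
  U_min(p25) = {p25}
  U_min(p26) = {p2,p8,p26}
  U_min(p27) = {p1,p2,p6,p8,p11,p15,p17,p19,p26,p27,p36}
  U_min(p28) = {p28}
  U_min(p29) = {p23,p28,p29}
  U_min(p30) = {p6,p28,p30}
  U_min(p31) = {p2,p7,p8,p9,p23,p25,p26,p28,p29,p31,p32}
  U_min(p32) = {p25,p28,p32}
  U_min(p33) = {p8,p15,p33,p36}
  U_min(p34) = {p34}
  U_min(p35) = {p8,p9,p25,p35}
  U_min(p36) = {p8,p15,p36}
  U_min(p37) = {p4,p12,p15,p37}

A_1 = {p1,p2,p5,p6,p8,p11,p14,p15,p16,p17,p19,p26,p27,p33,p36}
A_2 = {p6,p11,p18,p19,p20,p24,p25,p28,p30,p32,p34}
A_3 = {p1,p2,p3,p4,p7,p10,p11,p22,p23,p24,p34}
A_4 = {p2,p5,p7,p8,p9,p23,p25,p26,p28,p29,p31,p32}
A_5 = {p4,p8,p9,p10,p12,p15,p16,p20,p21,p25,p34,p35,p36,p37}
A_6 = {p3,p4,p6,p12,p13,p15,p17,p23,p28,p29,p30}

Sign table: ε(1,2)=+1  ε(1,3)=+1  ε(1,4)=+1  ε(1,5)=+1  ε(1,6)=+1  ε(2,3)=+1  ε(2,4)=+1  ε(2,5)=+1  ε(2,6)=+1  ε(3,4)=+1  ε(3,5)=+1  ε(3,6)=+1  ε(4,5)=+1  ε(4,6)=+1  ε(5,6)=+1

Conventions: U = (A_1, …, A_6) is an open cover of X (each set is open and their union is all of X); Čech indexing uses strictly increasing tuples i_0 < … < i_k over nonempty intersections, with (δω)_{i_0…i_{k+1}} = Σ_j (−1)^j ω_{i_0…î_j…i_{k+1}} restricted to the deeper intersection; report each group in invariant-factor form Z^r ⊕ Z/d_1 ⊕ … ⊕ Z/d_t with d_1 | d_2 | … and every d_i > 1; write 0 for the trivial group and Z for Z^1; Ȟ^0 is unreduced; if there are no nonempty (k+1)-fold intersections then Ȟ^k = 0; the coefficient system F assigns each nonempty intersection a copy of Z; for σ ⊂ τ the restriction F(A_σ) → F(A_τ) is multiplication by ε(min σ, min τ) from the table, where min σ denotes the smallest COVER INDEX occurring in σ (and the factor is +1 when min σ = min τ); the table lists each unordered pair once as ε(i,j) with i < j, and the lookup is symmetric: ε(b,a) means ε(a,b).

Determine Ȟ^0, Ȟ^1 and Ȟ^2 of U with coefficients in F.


Ȟ^0(U;F) ≅ Z,  Ȟ^1(U;F) ≅ 0,  Ȟ^2(U;F) ≅ Z/2

nerve simplices:
  A12={p6,p11,p19} A13={p1,p2,p11} A14={p2,p5,p8,p26} A15={p8,p15,p16,p36} A16={p6,p15,p17} A23={p11,p24,p34} A24={p25,p28,p32} A25={p20,p25,p34} A26={p6,p28,p30} A34={p2,p7,p23} A35={p4,p10,p34} A36={p3,p4,p23} A45={p8,p9,p25} A46={p23,p28,p29} A56={p4,p12,p15}
  A123={p11} A126={p6} A134={p2} A145={p8} A156={p15} A235={p34} A245={p25} A246={p28} A346={p23} A356={p4}
C dims 6,15,10; δ0: rk 5, SNF 1^5; δ1: rk 10, SNF 1^9·2
degree 0: 6−5−0 = 1 → Ȟ^0 ≅ Z
degree 1: 15−10−5 = 0 → Ȟ^1 ≅ 0
degree 2: 10−0−10 = 0 plus torsion [2] → Ȟ^2 ≅ Z/2


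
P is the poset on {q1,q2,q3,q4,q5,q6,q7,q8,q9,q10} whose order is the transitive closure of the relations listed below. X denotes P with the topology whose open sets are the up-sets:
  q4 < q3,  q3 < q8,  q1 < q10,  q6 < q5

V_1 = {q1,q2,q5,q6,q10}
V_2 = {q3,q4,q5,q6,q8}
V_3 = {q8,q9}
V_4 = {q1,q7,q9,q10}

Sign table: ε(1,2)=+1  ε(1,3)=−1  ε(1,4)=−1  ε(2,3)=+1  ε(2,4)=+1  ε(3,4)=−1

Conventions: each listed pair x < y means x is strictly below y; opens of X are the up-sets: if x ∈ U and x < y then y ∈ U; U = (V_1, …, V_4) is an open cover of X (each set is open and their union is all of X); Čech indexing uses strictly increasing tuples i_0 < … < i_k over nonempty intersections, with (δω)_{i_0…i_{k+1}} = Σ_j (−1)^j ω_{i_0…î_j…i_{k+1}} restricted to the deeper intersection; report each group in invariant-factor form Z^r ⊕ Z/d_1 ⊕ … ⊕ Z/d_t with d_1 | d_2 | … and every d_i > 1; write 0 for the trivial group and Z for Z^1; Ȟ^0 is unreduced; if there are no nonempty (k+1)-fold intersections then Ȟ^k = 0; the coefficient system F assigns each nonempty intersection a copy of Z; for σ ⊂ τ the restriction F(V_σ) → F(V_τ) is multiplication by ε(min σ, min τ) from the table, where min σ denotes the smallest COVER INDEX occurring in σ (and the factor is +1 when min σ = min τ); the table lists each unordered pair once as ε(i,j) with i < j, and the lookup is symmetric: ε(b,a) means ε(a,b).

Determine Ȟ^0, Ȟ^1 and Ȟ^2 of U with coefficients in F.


nonempty intersections:
  V12={q5,q6} V14={q1,q10} V23={q8} V34={q9}
C dims 4,4; δ0: rk 3, SNF 1^3
Ȟ^0: (4−3)−0=1 ⇒ Z
Ȟ^1: (4−0)−3=1 ⇒ Z
Ȟ^2: (0−0)−0=0 ⇒ 0

Ȟ^0 = Z, Ȟ^1 = Z and Ȟ^2 = 0


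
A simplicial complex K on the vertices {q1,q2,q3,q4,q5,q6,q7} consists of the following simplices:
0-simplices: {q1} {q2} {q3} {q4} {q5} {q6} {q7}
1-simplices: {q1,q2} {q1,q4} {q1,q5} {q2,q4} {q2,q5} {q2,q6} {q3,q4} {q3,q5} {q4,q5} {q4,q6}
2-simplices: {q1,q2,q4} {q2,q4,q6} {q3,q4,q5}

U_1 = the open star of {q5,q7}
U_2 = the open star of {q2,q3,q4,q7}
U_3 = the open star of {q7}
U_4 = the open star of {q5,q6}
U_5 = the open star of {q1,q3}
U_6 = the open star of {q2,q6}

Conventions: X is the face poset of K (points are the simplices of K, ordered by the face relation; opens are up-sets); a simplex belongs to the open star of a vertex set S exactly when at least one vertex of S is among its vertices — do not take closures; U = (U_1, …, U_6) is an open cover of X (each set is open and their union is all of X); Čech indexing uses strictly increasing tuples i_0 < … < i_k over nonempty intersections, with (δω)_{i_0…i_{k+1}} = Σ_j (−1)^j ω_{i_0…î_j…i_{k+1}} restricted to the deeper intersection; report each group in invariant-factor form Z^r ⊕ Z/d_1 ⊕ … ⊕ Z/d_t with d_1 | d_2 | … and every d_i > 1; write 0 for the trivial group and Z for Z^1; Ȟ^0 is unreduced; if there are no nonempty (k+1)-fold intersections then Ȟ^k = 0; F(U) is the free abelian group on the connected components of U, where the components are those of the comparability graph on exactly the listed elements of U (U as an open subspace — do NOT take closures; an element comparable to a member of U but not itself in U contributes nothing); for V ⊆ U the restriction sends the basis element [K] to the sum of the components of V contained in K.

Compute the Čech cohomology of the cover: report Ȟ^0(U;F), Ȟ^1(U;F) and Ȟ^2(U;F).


Ȟ^0(U;F) ≅ Z^2, Ȟ^1(U;F) ≅ Z^2 and Ȟ^2(U;F) ≅ 0

nonempty overlaps:
  U1={{q5},{q7},{q1,q5},{q2,q5},{q3,q5},{q4,q5},{q3,q4,q5}} U2={{q2},{q3},{q4},{q7},{q1,q2},{q1,q4},{q2,q4},{q2,q5},{q2,q6},{q3,q4},{q3,q5},{q4,q5},{q4,q6},{q1,q2,q4},{q2,q4,q6},{q3,q4,q5}} U3={{q7}} U4={{q5},{q6},{q1,q5},{q2,q5},{q2,q6},{q3,q5},{q4,q5},{q4,q6},{q2,q4,q6},{q3,q4,q5}} U5={{q1},{q3},{q1,q2},{q1,q4},{q1,q5},{q3,q4},{q3,q5},{q1,q2,q4},{q3,q4,q5}} U6={{q2},{q6},{q1,q2},{q2,q4},{q2,q5},{q2,q6},{q4,q6},{q1,q2,q4},{q2,q4,q6}}
  U12={{q7},{q2,q5},{q3,q5},{q4,q5},{q3,q4,q5}} U13={{q7}} U14={{q5},{q1,q5},{q2,q5},{q3,q5},{q4,q5},{q3,q4,q5}} U15={{q1,q5},{q3,q5},{q3,q4,q5}} U16={{q2,q5}} U23={{q7}} U24={{q2,q5},{q2,q6},{q3,q5},{q4,q5},{q4,q6},{q2,q4,q6},{q3,q4,q5}} U25={{q3},{q1,q2},{q1,q4},{q3,q4},{q3,q5},{q1,q2,q4},{q3,q4,q5}} U26={{q2},{q1,q2},{q2,q4},{q2,q5},{q2,q6},{q4,q6},{q1,q2,q4},{q2,q4,q6}} U45={{q1,q5},{q3,q5},{q3,q4,q5}} U46={{q6},{q2,q5},{q2,q6},{q4,q6},{q2,q4,q6}} U56={{q1,q2},{q1,q2,q4}}
  U123={{q7}} U124={{q2,q5},{q3,q5},{q4,q5},{q3,q4,q5}} U125={{q3,q5},{q3,q4,q5}} U126={{q2,q5}} U145={{q1,q5},{q3,q5},{q3,q4,q5}} U146={{q2,q5}} U245={{q3,q5},{q3,q4,q5}} U246={{q2,q5},{q2,q6},{q4,q6},{q2,q4,q6}} U256={{q1,q2},{q1,q2,q4}}
  U1245={{q3,q5},{q3,q4,q5}} U1246={{q2,q5}}
components per intersection:
  U1: {{q5},{q1,q5},{q2,q5},{q3,q5},{q4,q5},{q3,q4,q5}} {{q7}}
  U2: {{q2},{q3},{q4},{q1,q2},{q1,q4},{q2,q4},{q2,q5},{q2,q6},{q3,q4},{q3,q5},{q4,q5},{q4,q6},{q1,q2,q4},{q2,q4,q6},{q3,q4,q5}} {{q7}}
  U3: {{q7}}
  U4: {{q5},{q1,q5},{q2,q5},{q3,q5},{q4,q5},{q3,q4,q5}} {{q6},{q2,q6},{q4,q6},{q2,q4,q6}}
  U5: {{q1},{q1,q2},{q1,q4},{q1,q5},{q1,q2,q4}} {{q3},{q3,q4},{q3,q5},{q3,q4,q5}}
  U6: {{q2},{q6},{q1,q2},{q2,q4},{q2,q5},{q2,q6},{q4,q6},{q1,q2,q4},{q2,q4,q6}}
  U12: {{q7}} {{q2,q5}} {{q3,q5},{q4,q5},{q3,q4,q5}}
  U13: {{q7}}
  U14: {{q5},{q1,q5},{q2,q5},{q3,q5},{q4,q5},{q3,q4,q5}}
  U15: {{q1,q5}} {{q3,q5},{q3,q4,q5}}
  U16: {{q2,q5}}
  U23: {{q7}}
  U24: {{q2,q5}} {{q2,q6},{q4,q6},{q2,q4,q6}} {{q3,q5},{q4,q5},{q3,q4,q5}}
  U25: {{q3},{q3,q4},{q3,q5},{q3,q4,q5}} {{q1,q2},{q1,q4},{q1,q2,q4}}
  U26: {{q2},{q1,q2},{q2,q4},{q2,q5},{q2,q6},{q4,q6},{q1,q2,q4},{q2,q4,q6}}
  U45: {{q1,q5}} {{q3,q5},{q3,q4,q5}}
  U46: {{q6},{q2,q6},{q4,q6},{q2,q4,q6}} {{q2,q5}}
  U56: {{q1,q2},{q1,q2,q4}}
  U123: {{q7}}
  U124: {{q2,q5}} {{q3,q5},{q4,q5},{q3,q4,q5}}
  U125: {{q3,q5},{q3,q4,q5}}
  U126: {{q2,q5}}
  U145: {{q1,q5}} {{q3,q5},{q3,q4,q5}}
  U146: {{q2,q5}}
  U245: {{q3,q5},{q3,q4,q5}}
  U246: {{q2,q5}} {{q2,q6},{q4,q6},{q2,q4,q6}}
  U256: {{q1,q2},{q1,q2,q4}}
  U1245: {{q3,q5},{q3,q4,q5}}
  U1246: {{q2,q5}}
C dims 10,20,12,2; δ0: rk 8, SNF 1^8; δ1: rk 10, SNF 1^10; δ2: rk 2, SNF 1^2
degree 0: 10−8−0 = 2 → Ȟ^0 ≅ Z^2
degree 1: 20−10−8 = 2 → Ȟ^1 ≅ Z^2
degree 2: 12−2−10 = 0 → Ȟ^2 ≅ 0


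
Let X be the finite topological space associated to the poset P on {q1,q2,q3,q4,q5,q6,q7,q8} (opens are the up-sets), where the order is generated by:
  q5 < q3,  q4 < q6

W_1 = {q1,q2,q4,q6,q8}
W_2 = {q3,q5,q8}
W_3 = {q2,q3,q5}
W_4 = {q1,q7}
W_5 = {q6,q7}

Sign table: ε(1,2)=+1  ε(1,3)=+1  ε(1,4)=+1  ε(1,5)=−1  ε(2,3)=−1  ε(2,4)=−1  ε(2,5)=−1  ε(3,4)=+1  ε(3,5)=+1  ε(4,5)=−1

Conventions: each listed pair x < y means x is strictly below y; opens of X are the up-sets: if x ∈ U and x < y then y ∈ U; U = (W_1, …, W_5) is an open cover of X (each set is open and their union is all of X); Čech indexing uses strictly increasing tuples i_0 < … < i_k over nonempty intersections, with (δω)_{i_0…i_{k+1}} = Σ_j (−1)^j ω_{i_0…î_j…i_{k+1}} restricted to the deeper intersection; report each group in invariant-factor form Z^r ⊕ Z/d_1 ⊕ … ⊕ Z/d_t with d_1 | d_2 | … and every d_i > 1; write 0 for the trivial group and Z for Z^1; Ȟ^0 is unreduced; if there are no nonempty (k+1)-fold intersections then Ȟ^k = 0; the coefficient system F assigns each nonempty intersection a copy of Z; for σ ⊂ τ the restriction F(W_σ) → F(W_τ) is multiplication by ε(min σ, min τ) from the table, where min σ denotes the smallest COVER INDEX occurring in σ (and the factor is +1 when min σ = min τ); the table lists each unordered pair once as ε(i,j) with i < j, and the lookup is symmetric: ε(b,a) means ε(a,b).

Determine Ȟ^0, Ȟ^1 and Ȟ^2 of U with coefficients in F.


Ȟ^0(U;F) ≅ 0, Ȟ^1(U;F) ≅ Z ⊕ Z/2 and Ȟ^2(U;F) ≅ 0

cover nerve:
  W12={q8} W13={q2} W14={q1} W15={q6} W23={q3,q5} W45={q7}
C dims 5,6; δ0: rk 5, SNF 1^4·2
Ȟ^0: (5−5)−0=0 ⇒ 0
Ȟ^1: (6−0)−5=1 plus torsion [2] ⇒ Z ⊕ Z/2
Ȟ^2: (0−0)−0=0 ⇒ 0


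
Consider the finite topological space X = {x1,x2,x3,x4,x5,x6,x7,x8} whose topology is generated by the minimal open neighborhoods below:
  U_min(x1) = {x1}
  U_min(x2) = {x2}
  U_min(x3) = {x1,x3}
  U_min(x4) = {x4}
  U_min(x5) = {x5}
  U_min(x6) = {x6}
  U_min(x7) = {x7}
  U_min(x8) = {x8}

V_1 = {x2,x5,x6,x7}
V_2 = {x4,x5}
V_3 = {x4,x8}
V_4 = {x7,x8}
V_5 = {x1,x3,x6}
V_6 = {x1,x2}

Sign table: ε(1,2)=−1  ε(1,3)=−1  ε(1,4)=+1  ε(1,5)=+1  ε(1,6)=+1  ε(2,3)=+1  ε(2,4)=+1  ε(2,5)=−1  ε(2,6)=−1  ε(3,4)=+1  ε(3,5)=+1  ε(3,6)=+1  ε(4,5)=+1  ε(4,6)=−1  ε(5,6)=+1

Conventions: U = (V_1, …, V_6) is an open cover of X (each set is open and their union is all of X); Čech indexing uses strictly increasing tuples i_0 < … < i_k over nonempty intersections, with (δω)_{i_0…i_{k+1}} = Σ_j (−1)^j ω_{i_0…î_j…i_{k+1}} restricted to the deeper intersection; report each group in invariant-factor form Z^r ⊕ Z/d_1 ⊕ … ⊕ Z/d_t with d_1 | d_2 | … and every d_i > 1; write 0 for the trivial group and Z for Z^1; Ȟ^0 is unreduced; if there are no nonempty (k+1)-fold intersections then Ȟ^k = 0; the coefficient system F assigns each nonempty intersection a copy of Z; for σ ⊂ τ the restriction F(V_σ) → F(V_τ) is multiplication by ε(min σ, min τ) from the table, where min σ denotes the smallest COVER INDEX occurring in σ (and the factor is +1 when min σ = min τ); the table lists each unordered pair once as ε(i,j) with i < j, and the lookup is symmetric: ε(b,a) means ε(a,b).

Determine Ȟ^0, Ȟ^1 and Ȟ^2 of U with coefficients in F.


nerve of the cover:
  V12={x5} V14={x7} V15={x6} V16={x2} V23={x4} V34={x8} V56={x1}
C dims 6,7; δ0: rk 6, SNF 1^5·2
Ȟ^0 = (6 − 6) − 0 = 0, so Ȟ^0 ≅ 0
Ȟ^1 = (7 − 0) − 6 = 1 plus torsion [2], so Ȟ^1 ≅ Z ⊕ Z/2
Ȟ^2 = (0 − 0) − 0 = 0, so Ȟ^2 ≅ 0

Ȟ^0 = 0,  Ȟ^1 = Z ⊕ Z/2,  Ȟ^2 = 0


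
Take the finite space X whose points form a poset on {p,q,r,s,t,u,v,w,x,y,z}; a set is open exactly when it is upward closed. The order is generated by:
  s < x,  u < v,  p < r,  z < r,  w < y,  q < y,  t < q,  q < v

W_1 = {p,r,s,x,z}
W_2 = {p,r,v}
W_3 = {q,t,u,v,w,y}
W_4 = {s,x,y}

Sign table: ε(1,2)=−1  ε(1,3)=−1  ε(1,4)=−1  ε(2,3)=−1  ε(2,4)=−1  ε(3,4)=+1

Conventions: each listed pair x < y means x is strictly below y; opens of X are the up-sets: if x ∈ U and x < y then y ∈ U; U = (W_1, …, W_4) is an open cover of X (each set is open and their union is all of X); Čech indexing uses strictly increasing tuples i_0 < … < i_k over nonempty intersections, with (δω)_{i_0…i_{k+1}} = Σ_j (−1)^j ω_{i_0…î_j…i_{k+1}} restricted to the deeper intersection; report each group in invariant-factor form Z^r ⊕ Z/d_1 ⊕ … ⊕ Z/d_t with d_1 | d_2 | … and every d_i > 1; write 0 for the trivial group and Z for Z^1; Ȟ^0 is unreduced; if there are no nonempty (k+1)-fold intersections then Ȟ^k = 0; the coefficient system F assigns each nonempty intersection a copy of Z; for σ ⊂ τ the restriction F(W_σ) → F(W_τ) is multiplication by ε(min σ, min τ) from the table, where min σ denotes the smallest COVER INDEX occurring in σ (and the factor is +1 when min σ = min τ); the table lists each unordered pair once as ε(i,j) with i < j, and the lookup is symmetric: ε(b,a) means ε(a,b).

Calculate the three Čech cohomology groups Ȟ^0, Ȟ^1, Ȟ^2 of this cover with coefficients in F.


intersection data:
  W12={p,r} W14={s,x} W23={v} W34={y}
C dims 4,4; δ0: rk 4, SNF 1^3·2
Ȟ^0 = (4 − 4) − 0 = 0, so Ȟ^0 ≅ 0
Ȟ^1 = (4 − 0) − 4 = 0 plus torsion [2], so Ȟ^1 ≅ Z/2
Ȟ^2 = (0 − 0) − 0 = 0, so Ȟ^2 ≅ 0

Ȟ^0 ≅ 0, Ȟ^1 ≅ Z/2 and Ȟ^2 ≅ 0


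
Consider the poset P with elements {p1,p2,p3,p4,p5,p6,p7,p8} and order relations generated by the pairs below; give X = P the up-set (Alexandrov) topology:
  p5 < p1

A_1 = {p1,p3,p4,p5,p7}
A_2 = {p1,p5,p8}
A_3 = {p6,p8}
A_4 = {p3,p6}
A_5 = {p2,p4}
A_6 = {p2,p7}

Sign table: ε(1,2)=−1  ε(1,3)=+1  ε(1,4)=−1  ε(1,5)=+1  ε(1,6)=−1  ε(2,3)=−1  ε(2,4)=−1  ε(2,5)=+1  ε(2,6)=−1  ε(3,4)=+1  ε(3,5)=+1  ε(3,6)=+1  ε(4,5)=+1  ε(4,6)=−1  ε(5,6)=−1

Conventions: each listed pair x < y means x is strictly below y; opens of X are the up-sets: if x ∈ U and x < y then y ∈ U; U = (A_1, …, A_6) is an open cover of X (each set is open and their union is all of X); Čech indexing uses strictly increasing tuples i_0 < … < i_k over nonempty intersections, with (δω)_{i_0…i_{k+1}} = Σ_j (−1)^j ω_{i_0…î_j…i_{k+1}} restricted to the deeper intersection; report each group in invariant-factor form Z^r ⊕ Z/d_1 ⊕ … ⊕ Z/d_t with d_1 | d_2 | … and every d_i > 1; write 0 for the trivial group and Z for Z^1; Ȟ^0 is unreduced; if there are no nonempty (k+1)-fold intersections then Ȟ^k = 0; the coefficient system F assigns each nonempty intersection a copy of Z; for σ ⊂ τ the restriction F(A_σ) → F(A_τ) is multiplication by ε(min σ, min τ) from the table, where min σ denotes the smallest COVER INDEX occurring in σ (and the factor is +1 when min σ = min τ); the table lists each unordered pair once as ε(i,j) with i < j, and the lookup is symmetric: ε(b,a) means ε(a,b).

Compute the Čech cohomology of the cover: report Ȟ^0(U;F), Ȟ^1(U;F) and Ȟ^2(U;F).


Ȟ^0 = 0, Ȟ^1 = Z ⊕ Z/2, Ȟ^2 = 0

nonempty overlaps:
  A12={p1,p5} A14={p3} A15={p4} A16={p7} A23={p8} A34={p6} A56={p2}
C dims 6,7; δ0: rk 6, SNF 1^5·2
degree 0: 6−6−0 = 0 → Ȟ^0 ≅ 0
degree 1: 7−0−6 = 1 plus torsion [2] → Ȟ^1 ≅ Z ⊕ Z/2
degree 2: 0−0−0 = 0 → Ȟ^2 ≅ 0


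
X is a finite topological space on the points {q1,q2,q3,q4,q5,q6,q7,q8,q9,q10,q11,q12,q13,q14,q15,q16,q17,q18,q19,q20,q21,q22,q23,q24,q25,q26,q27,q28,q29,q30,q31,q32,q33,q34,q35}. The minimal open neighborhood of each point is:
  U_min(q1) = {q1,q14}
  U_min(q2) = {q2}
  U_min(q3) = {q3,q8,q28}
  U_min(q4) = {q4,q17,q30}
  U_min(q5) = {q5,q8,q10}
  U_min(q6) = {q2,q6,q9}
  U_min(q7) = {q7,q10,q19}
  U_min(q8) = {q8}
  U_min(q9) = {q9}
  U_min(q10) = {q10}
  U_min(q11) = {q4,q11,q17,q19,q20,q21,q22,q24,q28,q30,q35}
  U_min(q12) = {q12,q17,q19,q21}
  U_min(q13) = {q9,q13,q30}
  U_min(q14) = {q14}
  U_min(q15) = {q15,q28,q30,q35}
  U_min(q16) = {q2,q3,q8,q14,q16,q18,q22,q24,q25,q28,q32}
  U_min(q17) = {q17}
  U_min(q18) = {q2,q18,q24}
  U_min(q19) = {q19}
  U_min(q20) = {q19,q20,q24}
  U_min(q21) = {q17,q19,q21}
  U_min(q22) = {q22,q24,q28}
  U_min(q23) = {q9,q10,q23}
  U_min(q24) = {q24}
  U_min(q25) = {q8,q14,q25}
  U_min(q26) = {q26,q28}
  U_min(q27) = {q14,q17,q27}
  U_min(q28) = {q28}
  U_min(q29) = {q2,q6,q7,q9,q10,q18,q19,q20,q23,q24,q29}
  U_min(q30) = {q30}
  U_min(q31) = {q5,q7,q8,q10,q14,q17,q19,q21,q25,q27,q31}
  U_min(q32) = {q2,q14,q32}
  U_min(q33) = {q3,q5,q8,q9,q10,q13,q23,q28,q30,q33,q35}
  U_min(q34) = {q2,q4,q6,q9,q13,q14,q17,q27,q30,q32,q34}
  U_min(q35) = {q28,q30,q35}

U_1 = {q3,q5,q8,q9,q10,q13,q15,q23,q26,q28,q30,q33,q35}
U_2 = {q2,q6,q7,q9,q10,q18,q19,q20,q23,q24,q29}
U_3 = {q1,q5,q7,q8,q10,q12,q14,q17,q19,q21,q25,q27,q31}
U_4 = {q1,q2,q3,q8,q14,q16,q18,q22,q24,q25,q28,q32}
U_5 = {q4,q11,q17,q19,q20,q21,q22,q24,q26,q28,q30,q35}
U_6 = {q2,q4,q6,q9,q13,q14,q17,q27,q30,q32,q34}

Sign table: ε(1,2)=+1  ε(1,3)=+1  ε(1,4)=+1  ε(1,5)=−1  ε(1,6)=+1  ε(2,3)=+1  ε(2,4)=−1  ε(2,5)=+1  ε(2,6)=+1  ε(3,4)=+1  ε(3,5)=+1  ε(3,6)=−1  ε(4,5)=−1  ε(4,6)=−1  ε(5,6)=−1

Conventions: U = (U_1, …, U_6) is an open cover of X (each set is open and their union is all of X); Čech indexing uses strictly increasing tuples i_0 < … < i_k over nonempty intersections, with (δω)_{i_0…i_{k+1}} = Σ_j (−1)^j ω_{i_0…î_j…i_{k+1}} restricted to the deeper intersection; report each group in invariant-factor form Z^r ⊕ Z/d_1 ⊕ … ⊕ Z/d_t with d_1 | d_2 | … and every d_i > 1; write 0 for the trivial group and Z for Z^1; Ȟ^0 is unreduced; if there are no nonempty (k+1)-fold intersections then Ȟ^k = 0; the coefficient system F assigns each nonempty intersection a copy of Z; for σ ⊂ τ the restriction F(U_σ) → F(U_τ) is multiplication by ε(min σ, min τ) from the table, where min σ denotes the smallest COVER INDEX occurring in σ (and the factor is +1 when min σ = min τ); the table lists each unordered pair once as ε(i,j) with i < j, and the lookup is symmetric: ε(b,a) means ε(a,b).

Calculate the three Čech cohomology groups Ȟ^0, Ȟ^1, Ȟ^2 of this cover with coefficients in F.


Ȟ^0(U;F) ≅ 0,  Ȟ^1(U;F) ≅ Z/2,  Ȟ^2(U;F) ≅ Z

cover nerve:
  U12={q9,q10,q23} U13={q5,q8,q10} U14={q3,q8,q28} U15={q26,q28,q30,q35} U16={q9,q13,q30} U23={q7,q10,q19} U24={q2,q18,q24} U25={q19,q20,q24} U26={q2,q6,q9} U34={q1,q8,q14,q25} U35={q17,q19,q21} U36={q14,q17,q27} U45={q22,q24,q28} U46={q2,q14,q32} U56={q4,q17,q30}
  U123={q10} U126={q9} U134={q8} U145={q28} U156={q30} U235={q19} U245={q24} U246={q2} U346={q14} U356={q17}
C dims 6,15,10; δ0: rk 6, SNF 1^5·2; δ1: rk 9, SNF 1^9
Ȟ^0: (6−6)−0=0 ⇒ 0
Ȟ^1: (15−9)−6=0 plus torsion [2] ⇒ Z/2
Ȟ^2: (10−0)−9=1 ⇒ Z


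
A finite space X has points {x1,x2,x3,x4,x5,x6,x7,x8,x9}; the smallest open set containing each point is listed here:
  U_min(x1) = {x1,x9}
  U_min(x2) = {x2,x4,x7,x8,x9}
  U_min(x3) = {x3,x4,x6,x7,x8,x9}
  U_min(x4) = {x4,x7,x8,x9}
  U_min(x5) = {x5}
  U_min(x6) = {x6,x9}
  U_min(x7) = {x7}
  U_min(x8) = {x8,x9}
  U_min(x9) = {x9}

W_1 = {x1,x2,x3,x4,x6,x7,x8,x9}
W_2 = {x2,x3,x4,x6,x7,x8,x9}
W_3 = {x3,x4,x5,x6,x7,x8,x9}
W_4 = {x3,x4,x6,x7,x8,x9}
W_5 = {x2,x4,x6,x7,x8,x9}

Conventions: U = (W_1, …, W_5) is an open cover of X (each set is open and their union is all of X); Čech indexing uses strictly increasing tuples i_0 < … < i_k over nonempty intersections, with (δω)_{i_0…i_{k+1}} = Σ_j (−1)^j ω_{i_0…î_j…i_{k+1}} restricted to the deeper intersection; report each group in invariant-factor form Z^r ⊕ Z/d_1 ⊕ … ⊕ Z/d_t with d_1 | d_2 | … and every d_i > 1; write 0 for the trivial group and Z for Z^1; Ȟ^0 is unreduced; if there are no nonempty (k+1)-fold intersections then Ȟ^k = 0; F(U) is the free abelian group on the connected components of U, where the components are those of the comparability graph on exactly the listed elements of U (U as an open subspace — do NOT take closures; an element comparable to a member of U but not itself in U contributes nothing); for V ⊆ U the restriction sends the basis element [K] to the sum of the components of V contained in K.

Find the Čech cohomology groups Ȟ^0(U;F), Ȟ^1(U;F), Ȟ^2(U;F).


intersection data:
  W12={x2,x3,x4,x6,x7,x8,x9} W13={x3,x4,x6,x7,x8,x9} W14={x3,x4,x6,x7,x8,x9} W15={x2,x4,x6,x7,x8,x9} W23={x3,x4,x6,x7,x8,x9} W24={x3,x4,x6,x7,x8,x9} W25={x2,x4,x6,x7,x8,x9} W34={x3,x4,x6,x7,x8,x9} W35={x4,x6,x7,x8,x9} W45={x4,x6,x7,x8,x9}
  W123={x3,x4,x6,x7,x8,x9} W124={x3,x4,x6,x7,x8,x9} W125={x2,x4,x6,x7,x8,x9} W134={x3,x4,x6,x7,x8,x9} W135={x4,x6,x7,x8,x9} W145={x4,x6,x7,x8,x9} W234={x3,x4,x6,x7,x8,x9} W235={x4,x6,x7,x8,x9} W245={x4,x6,x7,x8,x9} W345={x4,x6,x7,x8,x9}
  W1234={x3,x4,x6,x7,x8,x9} W1235={x4,x6,x7,x8,x9} W1245={x4,x6,x7,x8,x9} W1345={x4,x6,x7,x8,x9} W2345={x4,x6,x7,x8,x9}
  W12345={x4,x6,x7,x8,x9}
components per intersection:
  W1: {x1,x2,x3,x4,x6,x7,x8,x9}
  W2: {x2,x3,x4,x6,x7,x8,x9}
  W3: {x3,x4,x6,x7,x8,x9} {x5}
  W4: {x3,x4,x6,x7,x8,x9}
  W5: {x2,x4,x6,x7,x8,x9}
  W12: {x2,x3,x4,x6,x7,x8,x9}
  W13: {x3,x4,x6,x7,x8,x9}
  W14: {x3,x4,x6,x7,x8,x9}
  W15: {x2,x4,x6,x7,x8,x9}
  W23: {x3,x4,x6,x7,x8,x9}
  W24: {x3,x4,x6,x7,x8,x9}
  W25: {x2,x4,x6,x7,x8,x9}
  W34: {x3,x4,x6,x7,x8,x9}
  W35: {x4,x6,x7,x8,x9}
  W45: {x4,x6,x7,x8,x9}
  W123: {x3,x4,x6,x7,x8,x9}
  W124: {x3,x4,x6,x7,x8,x9}
  W125: {x2,x4,x6,x7,x8,x9}
  W134: {x3,x4,x6,x7,x8,x9}
  W135: {x4,x6,x7,x8,x9}
  W145: {x4,x6,x7,x8,x9}
  W234: {x3,x4,x6,x7,x8,x9}
  W235: {x4,x6,x7,x8,x9}
  W245: {x4,x6,x7,x8,x9}
  W345: {x4,x6,x7,x8,x9}
  W1234: {x3,x4,x6,x7,x8,x9}
  W1235: {x4,x6,x7,x8,x9}
  W1245: {x4,x6,x7,x8,x9}
  W1345: {x4,x6,x7,x8,x9}
  W2345: {x4,x6,x7,x8,x9}
  W12345: {x4,x6,x7,x8,x9}
C dims 6,10,10,5; δ0: rk 4, SNF 1^4; δ1: rk 6, SNF 1^6; δ2: rk 4, SNF 1^4
Ȟ^0 = (6 − 4) − 0 = 2, so Ȟ^0 ≅ Z^2
Ȟ^1 = (10 − 6) − 4 = 0, so Ȟ^1 ≅ 0
Ȟ^2 = (10 − 4) − 6 = 0, so Ȟ^2 ≅ 0

Ȟ^0 ≅ Z^2; Ȟ^1 ≅ 0; Ȟ^2 ≅ 0


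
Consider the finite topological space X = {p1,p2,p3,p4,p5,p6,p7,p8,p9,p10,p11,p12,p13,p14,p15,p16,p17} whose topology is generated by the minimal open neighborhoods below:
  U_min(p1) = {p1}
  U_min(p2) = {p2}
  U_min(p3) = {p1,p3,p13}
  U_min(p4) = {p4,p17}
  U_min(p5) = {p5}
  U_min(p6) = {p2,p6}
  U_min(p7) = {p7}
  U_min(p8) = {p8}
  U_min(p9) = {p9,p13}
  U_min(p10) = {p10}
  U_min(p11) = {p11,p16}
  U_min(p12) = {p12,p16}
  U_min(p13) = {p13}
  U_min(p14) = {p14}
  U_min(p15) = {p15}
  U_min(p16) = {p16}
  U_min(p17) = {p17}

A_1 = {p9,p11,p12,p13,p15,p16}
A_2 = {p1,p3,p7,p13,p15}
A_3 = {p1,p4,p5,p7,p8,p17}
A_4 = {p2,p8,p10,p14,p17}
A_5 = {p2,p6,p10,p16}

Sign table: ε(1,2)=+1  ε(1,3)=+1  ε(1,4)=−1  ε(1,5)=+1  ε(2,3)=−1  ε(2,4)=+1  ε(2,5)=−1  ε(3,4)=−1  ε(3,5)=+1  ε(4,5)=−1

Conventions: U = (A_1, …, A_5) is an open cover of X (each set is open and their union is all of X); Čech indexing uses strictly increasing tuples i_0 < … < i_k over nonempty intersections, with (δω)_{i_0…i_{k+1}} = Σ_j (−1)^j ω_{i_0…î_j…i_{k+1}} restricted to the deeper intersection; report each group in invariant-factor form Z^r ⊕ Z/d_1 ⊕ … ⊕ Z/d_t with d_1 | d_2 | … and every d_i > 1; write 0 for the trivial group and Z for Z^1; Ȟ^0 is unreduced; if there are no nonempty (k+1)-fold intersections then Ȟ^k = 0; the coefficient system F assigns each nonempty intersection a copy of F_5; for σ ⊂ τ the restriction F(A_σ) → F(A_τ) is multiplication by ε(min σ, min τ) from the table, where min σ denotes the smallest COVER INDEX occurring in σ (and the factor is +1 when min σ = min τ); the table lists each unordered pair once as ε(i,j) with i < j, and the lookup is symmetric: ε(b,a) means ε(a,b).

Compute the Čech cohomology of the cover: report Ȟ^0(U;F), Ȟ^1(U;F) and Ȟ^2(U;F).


cover nerve:
  A12={p13,p15} A15={p16} A23={p1,p7} A34={p8,p17} A45={p2,p10}
C dims 5,5; δ0: rk_F5 5
Ȟ^0: (5−5)−0=0 ⇒ 0
Ȟ^1: (5−0)−5=0 ⇒ 0
Ȟ^2: (0−0)−0=0 ⇒ 0

Ȟ^0 ≅ 0, Ȟ^1 ≅ 0 and Ȟ^2 ≅ 0
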